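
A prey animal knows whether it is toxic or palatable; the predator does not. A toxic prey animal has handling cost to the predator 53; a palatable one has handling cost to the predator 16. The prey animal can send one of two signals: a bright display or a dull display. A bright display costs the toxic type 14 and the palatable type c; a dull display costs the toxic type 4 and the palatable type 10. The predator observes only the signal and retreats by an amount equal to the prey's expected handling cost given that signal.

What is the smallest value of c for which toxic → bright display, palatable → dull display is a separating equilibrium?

47

Under separation: bright display → toxic (pays 53); dull display → palatable (pays 16).
Toxic: 53 − 14 = 39 ≥ 16 − 4 = 12. Holds regardless of c. ✓
Palatable: 16 − 10 ≥ 53 − c, so c ≥ 53 − 6 = 47.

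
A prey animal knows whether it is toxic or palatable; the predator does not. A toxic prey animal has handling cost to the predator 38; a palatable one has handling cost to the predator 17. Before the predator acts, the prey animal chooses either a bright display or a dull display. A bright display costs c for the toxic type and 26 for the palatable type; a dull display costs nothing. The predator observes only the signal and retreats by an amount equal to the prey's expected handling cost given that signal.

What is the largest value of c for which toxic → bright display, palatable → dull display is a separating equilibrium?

21

Under separation: bright display → toxic (pays 38); dull display → palatable (pays 17).
Palatable: 17 − 0 = 17 ≥ 38 − 26 = 12. Holds regardless of c. ✓
Toxic: 38 − c ≥ 17 − 0, so c ≤ 38 − 17 = 21.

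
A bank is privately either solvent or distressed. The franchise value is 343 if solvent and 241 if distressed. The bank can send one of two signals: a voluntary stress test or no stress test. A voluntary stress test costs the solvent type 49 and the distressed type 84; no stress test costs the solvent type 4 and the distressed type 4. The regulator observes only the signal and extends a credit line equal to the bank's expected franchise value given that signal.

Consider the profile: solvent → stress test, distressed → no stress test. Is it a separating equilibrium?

No

If types separate, stress test earns payment 343 and no stress test earns 241.
Solvent: stress test gives 343 − 49 = 294; no stress test gives 241 − 4 = 237. No deviation. ✓
Distressed: no stress test gives 241 − 4 = 237; stress test gives 343 − 84 = 259. Would deviate. ✗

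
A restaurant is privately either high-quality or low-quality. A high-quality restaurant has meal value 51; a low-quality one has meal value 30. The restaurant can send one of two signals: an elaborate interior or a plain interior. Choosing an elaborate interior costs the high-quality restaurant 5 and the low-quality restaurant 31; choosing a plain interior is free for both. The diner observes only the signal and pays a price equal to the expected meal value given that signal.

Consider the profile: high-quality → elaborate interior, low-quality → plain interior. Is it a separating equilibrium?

Under separation the diner infers type exactly: elaborate interior → high-quality (pays 51), plain interior → low-quality (pays 30).
High-quality: elaborate interior gives 51 − 5 = 46; plain interior gives 30 − 0 = 30. No deviation. ✓
Low-quality: plain interior gives 30 − 0 = 30; elaborate interior gives 51 − 31 = 20. No deviation. ✓
Both incentive constraints hold.

Yes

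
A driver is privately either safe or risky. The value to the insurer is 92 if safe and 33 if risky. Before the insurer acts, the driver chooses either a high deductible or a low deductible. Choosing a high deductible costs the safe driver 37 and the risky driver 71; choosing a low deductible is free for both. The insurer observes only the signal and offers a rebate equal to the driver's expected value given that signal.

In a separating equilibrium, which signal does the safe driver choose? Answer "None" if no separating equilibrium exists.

Try safe → high deductible, risky → low deductible:
  Under separation the insurer infers type exactly: high deductible → safe (pays 92), low deductible → risky (pays 33).
  Safe: high deductible gives 92 − 37 = 55; low deductible gives 33 − 0 = 33. No deviation. ✓
  Risky: low deductible gives 33 − 0 = 33; high deductible gives 92 − 71 = 21. No deviation. ✓
Both hold — the safe type sends high deductible.

high deductible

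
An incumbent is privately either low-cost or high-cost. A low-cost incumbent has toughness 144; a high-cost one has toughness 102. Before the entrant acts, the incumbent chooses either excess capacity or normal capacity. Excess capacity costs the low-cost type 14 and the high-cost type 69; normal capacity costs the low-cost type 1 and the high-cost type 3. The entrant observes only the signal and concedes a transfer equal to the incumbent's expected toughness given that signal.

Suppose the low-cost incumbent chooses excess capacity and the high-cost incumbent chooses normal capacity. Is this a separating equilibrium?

Yes

If types separate, excess capacity earns payment 144 and normal capacity earns 102.
Low-cost: excess capacity gives 144 − 14 = 130; normal capacity gives 102 − 1 = 101. No deviation. ✓
High-cost: normal capacity gives 102 − 3 = 99; excess capacity gives 144 − 69 = 75. No deviation. ✓
Both incentive constraints hold.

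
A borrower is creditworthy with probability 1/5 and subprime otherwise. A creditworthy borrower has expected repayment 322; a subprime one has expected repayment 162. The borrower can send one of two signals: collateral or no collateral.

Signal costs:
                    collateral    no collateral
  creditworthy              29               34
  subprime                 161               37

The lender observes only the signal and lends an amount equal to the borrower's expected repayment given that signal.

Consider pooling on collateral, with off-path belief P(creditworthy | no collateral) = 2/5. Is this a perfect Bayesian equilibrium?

No

At the pooled signal (collateral) the lender holds the prior 1/5 and pays 1/5·322 + 4/5·162 = 194. Off-path (no collateral) belief 2/5 gives 2/5·322 + 3/5·162 = 226.
Creditworthy: collateral gives 194 − 29 = 165; no collateral gives 226 − 34 = 192. Deviates. ✗
Subprime: collateral gives 194 − 161 = 33; no collateral gives 226 − 37 = 189. Deviates. ✗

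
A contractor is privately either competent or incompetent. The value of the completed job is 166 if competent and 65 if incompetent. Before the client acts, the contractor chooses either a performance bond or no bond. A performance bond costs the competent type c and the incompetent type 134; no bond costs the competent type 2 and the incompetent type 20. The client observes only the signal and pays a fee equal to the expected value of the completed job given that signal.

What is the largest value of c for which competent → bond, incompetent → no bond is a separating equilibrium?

Under separation: bond → competent (pays 166); no bond → incompetent (pays 65).
Incompetent: 65 − 20 = 45 ≥ 166 − 134 = 32. Holds regardless of c. ✓
Competent: 166 − c ≥ 65 − 2, so c ≤ 166 − 63 = 103.

103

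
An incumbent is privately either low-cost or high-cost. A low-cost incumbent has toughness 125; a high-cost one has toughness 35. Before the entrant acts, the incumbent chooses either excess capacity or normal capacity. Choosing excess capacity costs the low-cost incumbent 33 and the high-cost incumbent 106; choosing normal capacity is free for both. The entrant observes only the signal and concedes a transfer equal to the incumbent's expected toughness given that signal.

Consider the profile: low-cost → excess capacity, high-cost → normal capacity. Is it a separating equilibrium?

Yes

If types separate, excess capacity earns payment 125 and normal capacity earns 35.
Low-cost: excess capacity gives 125 − 33 = 92; normal capacity gives 35 − 0 = 35. No deviation. ✓
High-cost: normal capacity gives 35 − 0 = 35; excess capacity gives 125 − 106 = 19. No deviation. ✓
Neither type gains from mimicking the other.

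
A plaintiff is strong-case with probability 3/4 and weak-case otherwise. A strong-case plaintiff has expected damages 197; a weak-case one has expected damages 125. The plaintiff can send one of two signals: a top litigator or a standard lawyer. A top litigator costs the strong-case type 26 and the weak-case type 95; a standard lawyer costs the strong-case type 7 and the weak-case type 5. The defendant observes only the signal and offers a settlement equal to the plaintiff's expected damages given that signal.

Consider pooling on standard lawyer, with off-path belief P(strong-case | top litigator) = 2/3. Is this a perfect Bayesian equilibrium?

At the pooled signal (standard lawyer) the defendant holds the prior 3/4 and pays 3/4·197 + 1/4·125 = 179. Off-path (top litigator) belief 2/3 gives 2/3·197 + 1/3·125 = 173.
Strong-case: standard lawyer gives 179 − 7 = 172; top litigator gives 173 − 26 = 147. Stays. ✓
Weak-case: standard lawyer gives 179 − 5 = 174; top litigator gives 173 − 95 = 78. Stays. ✓

Yes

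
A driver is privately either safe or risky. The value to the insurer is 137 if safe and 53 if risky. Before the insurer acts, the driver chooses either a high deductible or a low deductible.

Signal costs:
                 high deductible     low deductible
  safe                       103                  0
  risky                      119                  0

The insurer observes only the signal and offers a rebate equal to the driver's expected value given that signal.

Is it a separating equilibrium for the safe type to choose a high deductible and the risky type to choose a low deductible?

No

If types separate, high deductible earns payment 137 and low deductible earns 53.
Safe: high deductible gives 137 − 103 = 34; low deductible gives 53 − 0 = 53. Would deviate. ✗
Risky: low deductible gives 53 − 0 = 53; high deductible gives 137 − 119 = 18. No deviation. ✓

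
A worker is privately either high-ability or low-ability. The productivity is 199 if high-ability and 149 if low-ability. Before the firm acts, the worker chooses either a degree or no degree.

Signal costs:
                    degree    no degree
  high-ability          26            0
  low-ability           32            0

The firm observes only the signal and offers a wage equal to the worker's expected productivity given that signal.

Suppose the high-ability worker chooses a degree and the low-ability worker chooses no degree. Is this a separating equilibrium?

No

Under separation the firm infers type exactly: degree → high-ability (pays 199), no degree → low-ability (pays 149).
High-ability: degree gives 199 − 26 = 173; no degree gives 149 − 0 = 149. No deviation. ✓
Low-ability: no degree gives 149 − 0 = 149; degree gives 199 − 32 = 167. Would deviate. ✗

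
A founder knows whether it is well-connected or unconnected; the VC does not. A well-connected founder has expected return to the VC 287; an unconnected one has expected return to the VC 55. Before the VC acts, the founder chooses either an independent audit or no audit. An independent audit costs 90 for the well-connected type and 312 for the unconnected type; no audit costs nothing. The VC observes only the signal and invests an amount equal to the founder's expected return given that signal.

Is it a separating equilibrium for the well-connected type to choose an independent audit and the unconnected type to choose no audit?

Under separation the VC infers type exactly: audit → well-connected (pays 287), no audit → unconnected (pays 55).
Well-connected: audit gives 287 − 90 = 197; no audit gives 55 − 0 = 55. No deviation. ✓
Unconnected: no audit gives 55 − 0 = 55; audit gives 287 − 312 = -25. No deviation. ✓
Both incentive constraints hold.

Yes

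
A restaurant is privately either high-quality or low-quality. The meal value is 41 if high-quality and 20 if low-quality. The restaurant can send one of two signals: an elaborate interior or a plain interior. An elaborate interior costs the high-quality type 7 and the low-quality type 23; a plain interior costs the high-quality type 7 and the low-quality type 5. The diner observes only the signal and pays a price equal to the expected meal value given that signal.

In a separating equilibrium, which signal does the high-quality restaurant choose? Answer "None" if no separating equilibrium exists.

None

Try high-quality → elaborate interior, low-quality → plain interior:
  If types separate, elaborate interior earns payment 41 and plain interior earns 20.
  High-quality: elaborate interior gives 41 − 7 = 34; plain interior gives 20 − 7 = 13. No deviation. ✓
  Low-quality: plain interior gives 20 − 5 = 15; elaborate interior gives 41 − 23 = 18. Would deviate. ✗
Try high-quality → plain interior, low-quality → elaborate interior:
  If types separate, plain interior earns payment 41 and elaborate interior earns 20.
  High-quality: plain interior gives 41 − 7 = 34; elaborate interior gives 20 − 7 = 13. No deviation. ✓
  Low-quality: elaborate interior gives 20 − 23 = -3; plain interior gives 41 − 5 = 36. Would deviate. ✗
Neither assignment is incentive-compatible.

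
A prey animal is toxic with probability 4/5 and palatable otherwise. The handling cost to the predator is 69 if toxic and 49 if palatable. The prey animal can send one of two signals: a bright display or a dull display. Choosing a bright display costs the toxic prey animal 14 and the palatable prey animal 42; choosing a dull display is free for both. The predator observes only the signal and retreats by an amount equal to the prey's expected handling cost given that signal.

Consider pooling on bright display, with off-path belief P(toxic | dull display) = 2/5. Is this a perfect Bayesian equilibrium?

At the pooled signal (bright display) the predator holds the prior 4/5 and pays 4/5·69 + 1/5·49 = 65. Off-path (dull display) belief 2/5 gives 2/5·69 + 3/5·49 = 57.
Toxic: bright display gives 65 − 14 = 51; dull display gives 57 − 0 = 57. Deviates. ✗
Palatable: bright display gives 65 − 42 = 23; dull display gives 57 − 0 = 57. Deviates. ✗

No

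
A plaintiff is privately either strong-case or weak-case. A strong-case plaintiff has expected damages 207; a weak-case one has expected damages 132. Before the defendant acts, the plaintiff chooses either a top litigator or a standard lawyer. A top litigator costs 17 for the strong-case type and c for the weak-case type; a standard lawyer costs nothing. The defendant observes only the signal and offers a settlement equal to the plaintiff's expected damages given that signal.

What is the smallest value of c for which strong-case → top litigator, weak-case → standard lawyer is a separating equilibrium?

75

Under separation: top litigator → strong-case (pays 207); standard lawyer → weak-case (pays 132).
Strong-case: 207 − 17 = 190 ≥ 132 − 0 = 132. Holds regardless of c. ✓
Weak-case: 132 − 0 ≥ 207 − c, so c ≥ 207 − 132 = 75.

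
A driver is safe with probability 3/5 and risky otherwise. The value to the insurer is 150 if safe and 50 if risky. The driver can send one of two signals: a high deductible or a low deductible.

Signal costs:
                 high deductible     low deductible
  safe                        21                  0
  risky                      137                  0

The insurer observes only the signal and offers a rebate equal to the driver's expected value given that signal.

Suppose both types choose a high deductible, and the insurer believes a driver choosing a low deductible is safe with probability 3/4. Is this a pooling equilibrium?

At the pooled signal (high deductible) the insurer holds the prior 3/5 and pays 3/5·150 + 2/5·50 = 110. Off-path (low deductible) belief 3/4 gives 3/4·150 + 1/4·50 = 125.
Safe: high deductible gives 110 − 21 = 89; low deductible gives 125 − 0 = 125. Deviates. ✗
Risky: high deductible gives 110 − 137 = -27; low deductible gives 125 − 0 = 125. Deviates. ✗

No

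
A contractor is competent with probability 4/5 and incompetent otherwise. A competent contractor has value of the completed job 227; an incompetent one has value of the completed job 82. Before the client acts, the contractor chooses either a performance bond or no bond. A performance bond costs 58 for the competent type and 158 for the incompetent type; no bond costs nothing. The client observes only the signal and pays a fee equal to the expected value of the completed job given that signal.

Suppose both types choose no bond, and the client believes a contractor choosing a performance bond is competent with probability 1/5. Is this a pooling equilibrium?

Yes

On the equilibrium path (no bond) the client holds the prior 4/5 and pays 4/5·227 + 1/5·82 = 198. Off-path (bond) belief 1/5 gives 1/5·227 + 4/5·82 = 111.
Competent: no bond gives 198 − 0 = 198; bond gives 111 − 58 = 53. Stays. ✓
Incompetent: no bond gives 198 − 0 = 198; bond gives 111 − 158 = -47. Stays. ✓
Beliefs are Bayes-consistent on-path and both types best-respond.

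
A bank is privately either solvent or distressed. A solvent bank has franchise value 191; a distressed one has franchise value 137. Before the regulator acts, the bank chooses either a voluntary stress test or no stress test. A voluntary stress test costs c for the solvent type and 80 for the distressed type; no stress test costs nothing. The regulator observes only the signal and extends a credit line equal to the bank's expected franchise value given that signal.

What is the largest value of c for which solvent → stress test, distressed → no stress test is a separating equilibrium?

Under separation: stress test → solvent (pays 191); no stress test → distressed (pays 137).
Distressed: 137 − 0 = 137 ≥ 191 − 80 = 111. Holds regardless of c. ✓
Solvent: 191 − c ≥ 137 − 0, so c ≤ 191 − 137 = 54.

54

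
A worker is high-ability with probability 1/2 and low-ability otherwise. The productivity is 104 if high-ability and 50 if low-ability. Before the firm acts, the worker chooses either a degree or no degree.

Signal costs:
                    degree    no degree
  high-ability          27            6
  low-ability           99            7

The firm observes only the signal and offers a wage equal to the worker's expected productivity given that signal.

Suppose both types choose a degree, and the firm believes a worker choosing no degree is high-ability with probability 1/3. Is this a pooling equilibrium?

No

At the pooled signal (degree) the firm holds the prior 1/2 and pays 1/2·104 + 1/2·50 = 77. Off-path (no degree) belief 1/3 gives 1/3·104 + 2/3·50 = 68.
High-ability: degree gives 77 − 27 = 50; no degree gives 68 − 6 = 62. Deviates. ✗
Low-ability: degree gives 77 − 99 = -22; no degree gives 68 − 7 = 61. Deviates. ✗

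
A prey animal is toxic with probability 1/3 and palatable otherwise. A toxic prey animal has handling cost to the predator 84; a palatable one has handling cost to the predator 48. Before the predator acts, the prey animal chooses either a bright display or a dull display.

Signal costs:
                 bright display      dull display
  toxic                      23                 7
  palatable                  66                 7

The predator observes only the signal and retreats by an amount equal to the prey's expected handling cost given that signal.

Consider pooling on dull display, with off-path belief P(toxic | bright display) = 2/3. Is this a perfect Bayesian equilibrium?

Yes

On the equilibrium path (dull display) the predator holds the prior 1/3 and pays 1/3·84 + 2/3·48 = 60. Off-path (bright display) belief 2/3 gives 2/3·84 + 1/3·48 = 72.
Toxic: dull display gives 60 − 7 = 53; bright display gives 72 − 23 = 49. Stays. ✓
Palatable: dull display gives 60 − 7 = 53; bright display gives 72 − 66 = 6. Stays. ✓
Beliefs are Bayes-consistent on-path and both types best-respond.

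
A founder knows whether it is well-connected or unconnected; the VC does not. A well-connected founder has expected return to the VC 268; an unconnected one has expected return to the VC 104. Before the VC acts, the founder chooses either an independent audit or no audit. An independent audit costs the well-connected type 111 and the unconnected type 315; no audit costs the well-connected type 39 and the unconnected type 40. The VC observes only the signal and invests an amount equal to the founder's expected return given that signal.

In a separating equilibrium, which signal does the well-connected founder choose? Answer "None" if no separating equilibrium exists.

Try well-connected → audit, unconnected → no audit:
  If types separate, audit earns payment 268 and no audit earns 104.
  Well-connected: audit gives 268 − 111 = 157; no audit gives 104 − 39 = 65. No deviation. ✓
  Unconnected: no audit gives 104 − 40 = 64; audit gives 268 − 315 = -47. No deviation. ✓
Both hold — the well-connected type sends audit.

audit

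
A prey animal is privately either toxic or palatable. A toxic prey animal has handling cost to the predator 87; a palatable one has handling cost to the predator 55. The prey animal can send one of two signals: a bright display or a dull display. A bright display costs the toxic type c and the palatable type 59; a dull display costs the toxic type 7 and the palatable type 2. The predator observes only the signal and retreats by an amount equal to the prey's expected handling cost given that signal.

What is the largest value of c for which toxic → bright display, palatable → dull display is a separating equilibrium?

39

Under separation: bright display → toxic (pays 87); dull display → palatable (pays 55).
Palatable: 55 − 2 = 53 ≥ 87 − 59 = 28. Holds regardless of c. ✓
Toxic: 87 − c ≥ 55 − 7, so c ≤ 87 − 48 = 39.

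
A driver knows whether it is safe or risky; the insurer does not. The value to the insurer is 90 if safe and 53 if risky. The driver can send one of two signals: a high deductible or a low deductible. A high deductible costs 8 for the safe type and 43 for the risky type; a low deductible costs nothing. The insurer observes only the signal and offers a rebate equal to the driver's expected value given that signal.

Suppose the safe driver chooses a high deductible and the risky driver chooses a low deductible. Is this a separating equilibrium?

Under separation the insurer infers type exactly: high deductible → safe (pays 90), low deductible → risky (pays 53).
Safe: high deductible gives 90 − 8 = 82; low deductible gives 53 − 0 = 53. No deviation. ✓
Risky: low deductible gives 53 − 0 = 53; high deductible gives 90 − 43 = 47. No deviation. ✓
Both incentive constraints hold.

Yes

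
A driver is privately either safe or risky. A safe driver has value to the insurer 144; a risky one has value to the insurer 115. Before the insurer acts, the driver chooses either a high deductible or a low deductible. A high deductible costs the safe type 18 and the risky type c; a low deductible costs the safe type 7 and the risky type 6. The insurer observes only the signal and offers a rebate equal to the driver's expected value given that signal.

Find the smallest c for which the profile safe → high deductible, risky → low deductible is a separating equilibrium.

35

Under separation: high deductible → safe (pays 144); low deductible → risky (pays 115).
Safe: 144 − 18 = 126 ≥ 115 − 7 = 108. Holds regardless of c. ✓
Risky: 115 − 6 ≥ 144 − c, so c ≥ 144 − 109 = 35.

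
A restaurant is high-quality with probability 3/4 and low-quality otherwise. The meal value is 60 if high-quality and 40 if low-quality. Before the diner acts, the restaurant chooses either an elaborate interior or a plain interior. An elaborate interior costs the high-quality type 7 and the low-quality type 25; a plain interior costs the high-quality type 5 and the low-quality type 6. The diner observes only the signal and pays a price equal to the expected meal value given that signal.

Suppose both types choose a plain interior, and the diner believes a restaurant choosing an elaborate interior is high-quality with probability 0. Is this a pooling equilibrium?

Yes

On the equilibrium path (plain interior) the diner holds the prior 3/4 and pays 3/4·60 + 1/4·40 = 55. Off-path (elaborate interior) belief 0 gives 0·60 + 1·40 = 40.
High-quality: plain interior gives 55 − 5 = 50; elaborate interior gives 40 − 7 = 33. Stays. ✓
Low-quality: plain interior gives 55 − 6 = 49; elaborate interior gives 40 − 25 = 15. Stays. ✓
Beliefs are Bayes-consistent on-path and both types best-respond.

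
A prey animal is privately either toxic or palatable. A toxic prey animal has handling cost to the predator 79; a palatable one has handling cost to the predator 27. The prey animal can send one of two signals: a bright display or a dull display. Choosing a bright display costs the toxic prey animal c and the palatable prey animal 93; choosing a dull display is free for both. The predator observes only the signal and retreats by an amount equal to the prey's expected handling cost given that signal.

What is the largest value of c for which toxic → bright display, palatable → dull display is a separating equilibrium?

52

Under separation: bright display → toxic (pays 79); dull display → palatable (pays 27).
Palatable: 27 − 0 = 27 ≥ 79 − 93 = -14. Holds regardless of c. ✓
Toxic: 79 − c ≥ 27 − 0, so c ≤ 79 − 27 = 52.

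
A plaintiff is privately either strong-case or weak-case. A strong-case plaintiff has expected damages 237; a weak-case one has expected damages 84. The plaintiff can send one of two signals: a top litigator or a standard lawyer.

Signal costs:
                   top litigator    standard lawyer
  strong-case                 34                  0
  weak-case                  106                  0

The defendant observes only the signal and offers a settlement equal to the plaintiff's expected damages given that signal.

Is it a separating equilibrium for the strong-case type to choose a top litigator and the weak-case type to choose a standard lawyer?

No

Under separation the defendant infers type exactly: top litigator → strong-case (pays 237), standard lawyer → weak-case (pays 84).
Strong-case: top litigator gives 237 − 34 = 203; standard lawyer gives 84 − 0 = 84. No deviation. ✓
Weak-case: standard lawyer gives 84 − 0 = 84; top litigator gives 237 − 106 = 131. Would deviate. ✗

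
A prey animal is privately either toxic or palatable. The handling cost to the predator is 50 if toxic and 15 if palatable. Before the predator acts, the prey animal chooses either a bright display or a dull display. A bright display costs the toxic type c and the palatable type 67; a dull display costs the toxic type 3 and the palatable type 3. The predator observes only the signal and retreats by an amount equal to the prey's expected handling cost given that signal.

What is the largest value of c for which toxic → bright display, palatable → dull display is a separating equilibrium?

Under separation: bright display → toxic (pays 50); dull display → palatable (pays 15).
Palatable: 15 − 3 = 12 ≥ 50 − 67 = -17. Holds regardless of c. ✓
Toxic: 50 − c ≥ 15 − 3, so c ≤ 50 − 12 = 38.

38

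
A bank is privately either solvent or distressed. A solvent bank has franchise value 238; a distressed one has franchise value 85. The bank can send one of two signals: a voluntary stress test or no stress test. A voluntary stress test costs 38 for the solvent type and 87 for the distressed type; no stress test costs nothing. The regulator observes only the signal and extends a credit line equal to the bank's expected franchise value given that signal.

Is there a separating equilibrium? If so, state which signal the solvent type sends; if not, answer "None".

None

Try solvent → stress test, distressed → no stress test:
  If types separate, stress test earns payment 238 and no stress test earns 85.
  Solvent: stress test gives 238 − 38 = 200; no stress test gives 85 − 0 = 85. No deviation. ✓
  Distressed: no stress test gives 85 − 0 = 85; stress test gives 238 − 87 = 151. Would deviate. ✗
Try solvent → no stress test, distressed → stress test:
  If types separate, no stress test earns payment 238 and stress test earns 85.
  Solvent: no stress test gives 238 − 0 = 238; stress test gives 85 − 38 = 47. No deviation. ✓
  Distressed: stress test gives 85 − 87 = -2; no stress test gives 238 − 0 = 238. Would deviate. ✗
Neither assignment is incentive-compatible.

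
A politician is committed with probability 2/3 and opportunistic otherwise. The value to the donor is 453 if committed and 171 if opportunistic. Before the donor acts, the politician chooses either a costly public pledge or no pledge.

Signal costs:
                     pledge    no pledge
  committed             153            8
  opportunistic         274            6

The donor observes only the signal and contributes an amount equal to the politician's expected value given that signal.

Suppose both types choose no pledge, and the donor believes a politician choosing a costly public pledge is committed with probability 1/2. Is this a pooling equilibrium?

Yes

On the equilibrium path (no pledge) the donor holds the prior 2/3 and pays 2/3·453 + 1/3·171 = 359. Off-path (pledge) belief 1/2 gives 1/2·453 + 1/2·171 = 312.
Committed: no pledge gives 359 − 8 = 351; pledge gives 312 − 153 = 159. Stays. ✓
Opportunistic: no pledge gives 359 − 6 = 353; pledge gives 312 − 274 = 38. Stays. ✓
Beliefs are Bayes-consistent on-path and both types best-respond.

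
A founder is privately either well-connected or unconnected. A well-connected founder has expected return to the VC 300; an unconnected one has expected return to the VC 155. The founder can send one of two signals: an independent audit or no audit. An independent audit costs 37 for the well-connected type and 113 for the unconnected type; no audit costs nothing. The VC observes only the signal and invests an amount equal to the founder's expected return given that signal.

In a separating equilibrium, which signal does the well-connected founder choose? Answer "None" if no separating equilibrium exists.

None

Try well-connected → audit, unconnected → no audit:
  If types separate, audit earns payment 300 and no audit earns 155.
  Well-connected: audit gives 300 − 37 = 263; no audit gives 155 − 0 = 155. No deviation. ✓
  Unconnected: no audit gives 155 − 0 = 155; audit gives 300 − 113 = 187. Would deviate. ✗
Try well-connected → no audit, unconnected → audit:
  If types separate, no audit earns payment 300 and audit earns 155.
  Well-connected: no audit gives 300 − 0 = 300; audit gives 155 − 37 = 118. No deviation. ✓
  Unconnected: audit gives 155 − 113 = 42; no audit gives 300 − 0 = 300. Would deviate. ✗
Neither assignment is incentive-compatible.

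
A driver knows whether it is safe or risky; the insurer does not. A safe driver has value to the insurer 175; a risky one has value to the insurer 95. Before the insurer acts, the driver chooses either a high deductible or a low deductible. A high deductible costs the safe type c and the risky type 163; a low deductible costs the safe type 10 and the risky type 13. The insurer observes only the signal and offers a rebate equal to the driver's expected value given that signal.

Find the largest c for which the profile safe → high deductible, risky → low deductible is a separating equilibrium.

90

Under separation: high deductible → safe (pays 175); low deductible → risky (pays 95).
Risky: 95 − 13 = 82 ≥ 175 − 163 = 12. Holds regardless of c. ✓
Safe: 175 − c ≥ 95 − 10, so c ≤ 175 − 85 = 90.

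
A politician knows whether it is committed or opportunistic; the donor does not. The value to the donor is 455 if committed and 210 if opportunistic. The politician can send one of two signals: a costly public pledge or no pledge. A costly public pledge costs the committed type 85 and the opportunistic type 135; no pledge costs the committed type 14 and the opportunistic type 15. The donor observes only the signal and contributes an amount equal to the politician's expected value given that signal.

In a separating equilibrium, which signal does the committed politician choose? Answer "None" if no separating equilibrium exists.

Try committed → pledge, opportunistic → no pledge:
  Under separation the donor infers type exactly: pledge → committed (pays 455), no pledge → opportunistic (pays 210).
  Committed: pledge gives 455 − 85 = 370; no pledge gives 210 − 14 = 196. No deviation. ✓
  Opportunistic: no pledge gives 210 − 15 = 195; pledge gives 455 − 135 = 320. Would deviate. ✗
Try committed → no pledge, opportunistic → pledge:
  Under separation the donor infers type exactly: no pledge → committed (pays 455), pledge → opportunistic (pays 210).
  Committed: no pledge gives 455 − 14 = 441; pledge gives 210 − 85 = 125. No deviation. ✓
  Opportunistic: pledge gives 210 − 135 = 75; no pledge gives 455 − 15 = 440. Would deviate. ✗
Neither assignment is incentive-compatible.

None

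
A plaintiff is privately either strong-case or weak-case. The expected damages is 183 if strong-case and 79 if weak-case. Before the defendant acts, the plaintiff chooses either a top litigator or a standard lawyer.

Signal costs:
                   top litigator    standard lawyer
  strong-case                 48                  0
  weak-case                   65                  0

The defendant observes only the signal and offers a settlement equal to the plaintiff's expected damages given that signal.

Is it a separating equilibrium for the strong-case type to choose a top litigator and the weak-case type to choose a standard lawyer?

If types separate, top litigator earns payment 183 and standard lawyer earns 79.
Strong-case: top litigator gives 183 − 48 = 135; standard lawyer gives 79 − 0 = 79. No deviation. ✓
Weak-case: standard lawyer gives 79 − 0 = 79; top litigator gives 183 − 65 = 118. Would deviate. ✗

No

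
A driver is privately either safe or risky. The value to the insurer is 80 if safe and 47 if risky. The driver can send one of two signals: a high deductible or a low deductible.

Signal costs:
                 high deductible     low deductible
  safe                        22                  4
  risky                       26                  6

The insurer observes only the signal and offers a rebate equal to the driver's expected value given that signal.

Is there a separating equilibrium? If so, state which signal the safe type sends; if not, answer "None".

None

Try safe → high deductible, risky → low deductible:
  If types separate, high deductible earns payment 80 and low deductible earns 47.
  Safe: high deductible gives 80 − 22 = 58; low deductible gives 47 − 4 = 43. No deviation. ✓
  Risky: low deductible gives 47 − 6 = 41; high deductible gives 80 − 26 = 54. Would deviate. ✗
Try safe → low deductible, risky → high deductible:
  If types separate, low deductible earns payment 80 and high deductible earns 47.
  Safe: low deductible gives 80 − 4 = 76; high deductible gives 47 − 22 = 25. No deviation. ✓
  Risky: high deductible gives 47 − 26 = 21; low deductible gives 80 − 6 = 74. Would deviate. ✗
Neither assignment is incentive-compatible.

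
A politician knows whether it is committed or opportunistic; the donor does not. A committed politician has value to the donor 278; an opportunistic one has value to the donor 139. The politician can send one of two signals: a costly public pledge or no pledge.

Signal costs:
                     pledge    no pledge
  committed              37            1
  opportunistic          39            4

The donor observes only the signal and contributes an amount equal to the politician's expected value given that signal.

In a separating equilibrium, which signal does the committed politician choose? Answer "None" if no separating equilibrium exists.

Try committed → pledge, opportunistic → no pledge:
  Under separation the donor infers type exactly: pledge → committed (pays 278), no pledge → opportunistic (pays 139).
  Committed: pledge gives 278 − 37 = 241; no pledge gives 139 − 1 = 138. No deviation. ✓
  Opportunistic: no pledge gives 139 − 4 = 135; pledge gives 278 − 39 = 239. Would deviate. ✗
Try committed → no pledge, opportunistic → pledge:
  Under separation the donor infers type exactly: no pledge → committed (pays 278), pledge → opportunistic (pays 139).
  Committed: no pledge gives 278 − 1 = 277; pledge gives 139 − 37 = 102. No deviation. ✓
  Opportunistic: pledge gives 139 − 39 = 100; no pledge gives 278 − 4 = 274. Would deviate. ✗
Neither assignment is incentive-compatible.

None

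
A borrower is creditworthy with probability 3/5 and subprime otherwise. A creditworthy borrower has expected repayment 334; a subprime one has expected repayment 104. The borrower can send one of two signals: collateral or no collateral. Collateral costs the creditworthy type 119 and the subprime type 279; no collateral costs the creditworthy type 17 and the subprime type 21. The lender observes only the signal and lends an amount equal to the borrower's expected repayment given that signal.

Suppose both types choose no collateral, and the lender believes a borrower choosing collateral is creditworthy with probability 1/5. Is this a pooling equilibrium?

Yes

At the pooled signal (no collateral) the lender holds the prior 3/5 and pays 3/5·334 + 2/5·104 = 242. Off-path (collateral) belief 1/5 gives 1/5·334 + 4/5·104 = 150.
Creditworthy: no collateral gives 242 − 17 = 225; collateral gives 150 − 119 = 31. Stays. ✓
Subprime: no collateral gives 242 − 21 = 221; collateral gives 150 − 279 = -129. Stays. ✓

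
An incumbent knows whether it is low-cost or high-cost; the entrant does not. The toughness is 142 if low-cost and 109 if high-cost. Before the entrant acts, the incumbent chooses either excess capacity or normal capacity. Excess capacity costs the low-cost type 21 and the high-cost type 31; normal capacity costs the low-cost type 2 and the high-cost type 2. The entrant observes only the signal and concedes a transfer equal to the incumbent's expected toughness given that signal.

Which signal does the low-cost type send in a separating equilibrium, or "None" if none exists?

Try low-cost → excess capacity, high-cost → normal capacity:
  If types separate, excess capacity earns payment 142 and normal capacity earns 109.
  Low-cost: excess capacity gives 142 − 21 = 121; normal capacity gives 109 − 2 = 107. No deviation. ✓
  High-cost: normal capacity gives 109 − 2 = 107; excess capacity gives 142 − 31 = 111. Would deviate. ✗
Try low-cost → normal capacity, high-cost → excess capacity:
  If types separate, normal capacity earns payment 142 and excess capacity earns 109.
  Low-cost: normal capacity gives 142 − 2 = 140; excess capacity gives 109 − 21 = 88. No deviation. ✓
  High-cost: excess capacity gives 109 − 31 = 78; normal capacity gives 142 − 2 = 140. Would deviate. ✗
Neither assignment is incentive-compatible.

None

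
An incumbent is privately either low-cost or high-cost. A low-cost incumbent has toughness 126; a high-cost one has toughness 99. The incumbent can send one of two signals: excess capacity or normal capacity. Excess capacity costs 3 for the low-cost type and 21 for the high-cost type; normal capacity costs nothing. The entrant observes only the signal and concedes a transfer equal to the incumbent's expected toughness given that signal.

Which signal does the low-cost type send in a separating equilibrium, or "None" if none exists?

None

Try low-cost → excess capacity, high-cost → normal capacity:
  Under separation the entrant infers type exactly: excess capacity → low-cost (pays 126), normal capacity → high-cost (pays 99).
  Low-cost: excess capacity gives 126 − 3 = 123; normal capacity gives 99 − 0 = 99. No deviation. ✓
  High-cost: normal capacity gives 99 − 0 = 99; excess capacity gives 126 − 21 = 105. Would deviate. ✗
Try low-cost → normal capacity, high-cost → excess capacity:
  Under separation the entrant infers type exactly: normal capacity → low-cost (pays 126), excess capacity → high-cost (pays 99).
  Low-cost: normal capacity gives 126 − 0 = 126; excess capacity gives 99 − 3 = 96. No deviation. ✓
  High-cost: excess capacity gives 99 − 21 = 78; normal capacity gives 126 − 0 = 126. Would deviate. ✗
Neither assignment is incentive-compatible.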